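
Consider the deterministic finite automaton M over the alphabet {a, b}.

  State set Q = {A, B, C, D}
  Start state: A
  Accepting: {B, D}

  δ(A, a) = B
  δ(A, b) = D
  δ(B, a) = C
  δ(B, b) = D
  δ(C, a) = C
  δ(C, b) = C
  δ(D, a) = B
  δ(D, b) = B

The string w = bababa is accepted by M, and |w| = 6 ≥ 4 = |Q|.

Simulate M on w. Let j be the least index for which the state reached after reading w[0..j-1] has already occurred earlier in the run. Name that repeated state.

Run of M on w = b a b a b a:
  step 0: A  (start)
  step 1: D  (read b: A→D)
  step 2: B  (read a: D→B)
  step 3: D  (read b: B→D)   ← first repeat (D seen earlier)
  step 4: B  (read a: D→B)
  step 5: D  (read b: B→D)
  step 6: B  (read a: D→B)

The earliest repeat is at step j = 3: M is in D, which it already visited at step i = 1.
Pumping length from the standard proof: p = 4 (the number of states). The repeated state found above gives |xy| = j ≤ 4 and |y| = j − i ≥ 1.

D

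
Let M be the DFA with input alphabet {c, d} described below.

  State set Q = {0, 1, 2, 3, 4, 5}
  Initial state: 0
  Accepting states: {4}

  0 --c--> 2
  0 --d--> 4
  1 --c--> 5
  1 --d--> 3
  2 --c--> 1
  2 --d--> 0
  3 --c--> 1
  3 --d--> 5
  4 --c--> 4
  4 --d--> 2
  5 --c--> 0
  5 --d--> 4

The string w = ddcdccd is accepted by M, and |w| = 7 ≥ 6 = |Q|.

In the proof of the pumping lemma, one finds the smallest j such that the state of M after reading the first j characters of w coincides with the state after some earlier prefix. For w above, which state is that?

1

Run of M on w = d d c d c c d:
  step 0: 0  (start)
  step 1: 4  (read d: 0→4)
  step 2: 2  (read d: 4→2)
  step 3: 1  (read c: 2→1)
  step 4: 3  (read d: 1→3)
  step 5: 1  (read c: 3→1)   ← first repeat (1 seen earlier)
  step 6: 5  (read c: 1→5)
  step 7: 4  (read d: 5→4)

The earliest repeat is at step j = 5: M is in 1, which it already visited at step i = 3.
The DFA has 6 states, so the proof of the pumping lemma guarantees a repeated state among the first 6+1 visited; the segment between the two visits is the pumpable y.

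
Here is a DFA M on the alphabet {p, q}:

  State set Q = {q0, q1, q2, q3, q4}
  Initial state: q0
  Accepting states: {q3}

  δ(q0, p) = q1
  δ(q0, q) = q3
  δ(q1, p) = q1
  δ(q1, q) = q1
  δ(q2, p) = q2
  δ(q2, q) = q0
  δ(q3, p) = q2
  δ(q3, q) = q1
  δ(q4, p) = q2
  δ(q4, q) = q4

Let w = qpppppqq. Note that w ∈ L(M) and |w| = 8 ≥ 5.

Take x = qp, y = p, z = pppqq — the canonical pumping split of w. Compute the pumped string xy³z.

qpppppppqq

xy^3z = qp·p·p·p·pppqq = qpppppppqq.
Reading y = p takes M from q2 back to q2, so after x·y·y·y the machine is still in q2, and z then leads to the accepting state q3. Hence qpppppppqq ∈ L(M).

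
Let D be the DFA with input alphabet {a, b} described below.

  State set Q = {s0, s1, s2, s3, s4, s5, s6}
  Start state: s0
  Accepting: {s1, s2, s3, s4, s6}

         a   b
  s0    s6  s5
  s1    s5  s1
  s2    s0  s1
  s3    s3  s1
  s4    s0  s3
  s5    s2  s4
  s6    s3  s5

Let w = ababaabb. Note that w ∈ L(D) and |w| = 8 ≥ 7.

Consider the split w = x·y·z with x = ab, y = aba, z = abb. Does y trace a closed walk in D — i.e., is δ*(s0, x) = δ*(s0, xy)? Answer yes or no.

State sequence: s0 -a-> s6 -b-> s5 -a-> s2 -b-> s1 -a-> s5

After x (step 2): s5. After xy (step 5): s5.
They match, so y = aba drives D around a cycle from s5 back to itself; pumping y any number of times keeps D in s5 before reading z, and xyⁱz ∈ L(D) for every i ≥ 0.

yes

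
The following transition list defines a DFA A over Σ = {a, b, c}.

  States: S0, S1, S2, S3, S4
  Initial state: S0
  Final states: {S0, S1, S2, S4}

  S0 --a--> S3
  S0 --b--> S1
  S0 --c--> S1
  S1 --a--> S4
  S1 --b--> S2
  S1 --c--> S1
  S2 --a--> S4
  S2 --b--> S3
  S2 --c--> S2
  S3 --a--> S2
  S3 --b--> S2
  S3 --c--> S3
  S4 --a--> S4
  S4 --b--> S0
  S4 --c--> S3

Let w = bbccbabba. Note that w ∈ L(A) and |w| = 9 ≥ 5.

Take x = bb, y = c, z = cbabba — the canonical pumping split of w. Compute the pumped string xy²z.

bbcccbabba

xy^2z = bb·c·c·cbabba = bbcccbabba.
Reading y = c takes A from S2 back to S2, so after x·y·y the machine is still in S2, and z then leads to the accepting state S4. Hence bbcccbabba ∈ L(A).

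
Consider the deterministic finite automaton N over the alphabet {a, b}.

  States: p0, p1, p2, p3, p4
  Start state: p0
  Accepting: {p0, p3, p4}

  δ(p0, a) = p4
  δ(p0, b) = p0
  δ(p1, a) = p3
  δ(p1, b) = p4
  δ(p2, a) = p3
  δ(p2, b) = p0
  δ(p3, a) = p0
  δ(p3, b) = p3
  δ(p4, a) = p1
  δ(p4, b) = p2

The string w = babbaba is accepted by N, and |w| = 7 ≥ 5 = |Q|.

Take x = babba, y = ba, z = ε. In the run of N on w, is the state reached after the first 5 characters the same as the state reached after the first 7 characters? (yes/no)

Run of N on the first 7 characters of w = b a b b a b a:
  step 0: p0  (start)
  step 1: p0  (read b: p0→p0)
  step 2: p4  (read a: p0→p4)
  step 3: p2  (read b: p4→p2)
  step 4: p0  (read b: p2→p0)
  step 5: p4  (read a: p0→p4)
  step 6: p2  (read b: p4→p2)
  step 7: p3  (read a: p2→p3)

After x (step 5): p4. After xy (step 7): p3.
They differ (p4 ≠ p3), so y is not a cycle from the state after x; this split is not the one the pumping-lemma construction produces, and pumping y need not keep the string in L(N).

no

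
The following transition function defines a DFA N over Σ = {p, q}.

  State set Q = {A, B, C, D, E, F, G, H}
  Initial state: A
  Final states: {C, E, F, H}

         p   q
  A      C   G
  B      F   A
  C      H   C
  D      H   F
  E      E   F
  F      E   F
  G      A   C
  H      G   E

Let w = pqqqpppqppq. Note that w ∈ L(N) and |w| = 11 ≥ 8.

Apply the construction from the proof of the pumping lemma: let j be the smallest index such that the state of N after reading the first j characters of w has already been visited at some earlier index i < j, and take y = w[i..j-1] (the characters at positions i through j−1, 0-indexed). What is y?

q

State sequence: A -p-> C -q-> C -q-> C -q-> C -p-> H -p-> G -p-> A -q-> G -p-> A -p-> C -q-> C
First repeat at step 2: C was already visited.

So i = 1, j = 2, giving x = w[0:1] = p, y = w[1:2] = q, z = w[2:11] = qqpppqppq.
Check: |xy| = 2 ≤ 8 and |y| = 1 ≥ 1. Reading y takes N from C back to C, so every xyⁱz is accepted.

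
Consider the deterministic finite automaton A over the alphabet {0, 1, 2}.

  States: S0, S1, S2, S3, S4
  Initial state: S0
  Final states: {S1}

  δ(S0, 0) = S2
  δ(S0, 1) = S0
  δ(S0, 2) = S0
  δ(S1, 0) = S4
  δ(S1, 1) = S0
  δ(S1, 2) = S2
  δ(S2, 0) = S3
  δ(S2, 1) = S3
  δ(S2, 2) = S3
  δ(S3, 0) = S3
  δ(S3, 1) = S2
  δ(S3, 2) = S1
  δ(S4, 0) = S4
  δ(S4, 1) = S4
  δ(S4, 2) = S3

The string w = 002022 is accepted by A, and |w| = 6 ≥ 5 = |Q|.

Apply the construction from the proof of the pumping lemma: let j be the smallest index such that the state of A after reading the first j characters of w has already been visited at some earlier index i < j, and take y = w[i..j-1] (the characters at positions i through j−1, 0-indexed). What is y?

Run of A on w = 0 0 2 0 2 2:
  step 0: S0  (start)
  step 1: S2  (read 0: S0→S2)
  step 2: S3  (read 0: S2→S3)
  step 3: S1  (read 2: S3→S1)
  step 4: S4  (read 0: S1→S4)
  step 5: S3  (read 2: S4→S3)   ← first repeat (S3 seen earlier)
  step 6: S1  (read 2: S3→S1)

So i = 2, j = 5, giving x = w[0:2] = 00, y = w[2:5] = 202, z = w[5:6] = 2.
Check: |xy| = 5 ≤ 5 and |y| = 3 ≥ 1. Reading y takes A from S3 back to S3, so every xyⁱz is accepted.

202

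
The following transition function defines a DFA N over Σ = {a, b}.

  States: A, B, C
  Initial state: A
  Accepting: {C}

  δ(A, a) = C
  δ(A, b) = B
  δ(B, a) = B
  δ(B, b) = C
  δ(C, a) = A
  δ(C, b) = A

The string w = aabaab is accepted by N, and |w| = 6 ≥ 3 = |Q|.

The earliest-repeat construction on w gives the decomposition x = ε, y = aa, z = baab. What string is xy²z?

xy^2z = ε·aa·aa·baab = aaaabaab.
Reading y = aa takes N from A back to A, so after x·y·y the machine is still in A, and z then leads to the accepting state C. Hence aaaabaab ∈ L(N).

aaaabaab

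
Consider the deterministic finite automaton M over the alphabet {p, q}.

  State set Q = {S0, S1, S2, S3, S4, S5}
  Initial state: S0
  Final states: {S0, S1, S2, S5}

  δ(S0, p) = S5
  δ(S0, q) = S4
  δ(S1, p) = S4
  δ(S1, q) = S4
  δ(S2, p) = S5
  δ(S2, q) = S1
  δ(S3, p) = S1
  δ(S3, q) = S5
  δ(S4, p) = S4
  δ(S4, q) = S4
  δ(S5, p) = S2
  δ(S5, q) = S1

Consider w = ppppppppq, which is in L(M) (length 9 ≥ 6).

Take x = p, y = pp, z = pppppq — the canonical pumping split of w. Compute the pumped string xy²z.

ppppppppppq

xy^2z = p·pp·pp·pppppq = ppppppppppq.
Reading y = pp takes M from S5 back to S5, so after x·y·y the machine is still in S5, and z then leads to the accepting state S1. Hence ppppppppppq ∈ L(M).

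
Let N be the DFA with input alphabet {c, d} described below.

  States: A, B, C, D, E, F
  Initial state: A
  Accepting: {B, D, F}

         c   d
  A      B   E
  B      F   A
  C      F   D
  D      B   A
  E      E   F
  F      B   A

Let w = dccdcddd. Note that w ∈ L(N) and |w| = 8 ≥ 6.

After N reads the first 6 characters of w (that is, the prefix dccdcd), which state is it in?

A

State sequence: A -d-> E -c-> E -c-> E -d-> F -c-> B -d-> A

After reading 6 characters, N is in state A.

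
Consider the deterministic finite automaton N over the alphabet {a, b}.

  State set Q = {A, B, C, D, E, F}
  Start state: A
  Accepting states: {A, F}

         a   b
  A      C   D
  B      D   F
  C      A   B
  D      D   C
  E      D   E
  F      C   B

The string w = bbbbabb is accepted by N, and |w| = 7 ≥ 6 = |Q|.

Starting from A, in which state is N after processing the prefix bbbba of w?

C

State sequence: A -b-> D -b-> C -b-> B -b-> F -a-> C

After reading 5 characters, N is in state C.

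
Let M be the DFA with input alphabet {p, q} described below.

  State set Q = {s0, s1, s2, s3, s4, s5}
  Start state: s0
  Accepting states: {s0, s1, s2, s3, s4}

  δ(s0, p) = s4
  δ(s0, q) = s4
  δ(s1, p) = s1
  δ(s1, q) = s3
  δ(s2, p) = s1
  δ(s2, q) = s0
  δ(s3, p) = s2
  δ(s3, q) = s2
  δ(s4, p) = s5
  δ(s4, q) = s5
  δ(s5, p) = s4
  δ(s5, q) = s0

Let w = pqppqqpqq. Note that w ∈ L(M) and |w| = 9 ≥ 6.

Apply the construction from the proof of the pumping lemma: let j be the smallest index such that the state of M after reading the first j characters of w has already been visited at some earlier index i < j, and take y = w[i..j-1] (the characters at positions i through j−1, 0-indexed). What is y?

qp

State sequence: s0 -p-> s4 -q-> s5 -p-> s4 -p-> s5 -q-> s0 -q-> s4 -p-> s5 -q-> s0 -q-> s4
First repeat at step 3: s4 was already visited.

So i = 1, j = 3, giving x = w[0:1] = p, y = w[1:3] = qp, z = w[3:9] = pqqpqq.
Check: |xy| = 3 ≤ 6 and |y| = 2 ≥ 1. Reading y takes M from s4 back to s4, so every xyⁱz is accepted.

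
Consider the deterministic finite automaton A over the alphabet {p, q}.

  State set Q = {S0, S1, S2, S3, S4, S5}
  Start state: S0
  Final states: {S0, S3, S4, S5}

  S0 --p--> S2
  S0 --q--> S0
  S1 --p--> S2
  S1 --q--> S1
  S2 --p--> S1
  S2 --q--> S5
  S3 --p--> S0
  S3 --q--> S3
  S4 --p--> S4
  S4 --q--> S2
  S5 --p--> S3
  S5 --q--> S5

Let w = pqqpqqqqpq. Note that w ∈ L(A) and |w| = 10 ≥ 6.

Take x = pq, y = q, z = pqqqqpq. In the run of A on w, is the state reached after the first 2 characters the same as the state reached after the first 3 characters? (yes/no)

yes

Run of A on the first 3 characters of w = p q q:
  step 0: S0  (start)
  step 1: S2  (read p: S0→S2)
  step 2: S5  (read q: S2→S5)
  step 3: S5  (read q: S5→S5)

After x (step 2): S5. After xy (step 3): S5.
They match, so y = q drives A around a cycle from S5 back to itself; pumping y any number of times keeps A in S5 before reading z, and xyⁱz ∈ L(A) for every i ≥ 0.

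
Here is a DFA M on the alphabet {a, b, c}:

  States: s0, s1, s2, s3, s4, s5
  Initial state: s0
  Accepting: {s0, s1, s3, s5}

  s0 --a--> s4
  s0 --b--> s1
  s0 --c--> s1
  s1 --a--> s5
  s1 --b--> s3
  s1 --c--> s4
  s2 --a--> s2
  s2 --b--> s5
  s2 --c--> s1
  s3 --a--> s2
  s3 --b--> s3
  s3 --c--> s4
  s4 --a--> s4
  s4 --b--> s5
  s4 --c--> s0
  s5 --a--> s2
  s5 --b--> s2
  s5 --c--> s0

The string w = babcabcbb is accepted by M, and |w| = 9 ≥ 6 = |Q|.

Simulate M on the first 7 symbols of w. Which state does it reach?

s1

Run of M on the first 7 characters of w = b a b c a b c:
  step 0: s0  (start)
  step 1: s1  (read b: s0→s1)
  step 2: s5  (read a: s1→s5)
  step 3: s2  (read b: s5→s2)
  step 4: s1  (read c: s2→s1)
  step 5: s5  (read a: s1→s5)
  step 6: s2  (read b: s5→s2)
  step 7: s1  (read c: s2→s1)

After reading 7 characters, M is in state s1.
(This kind of state-tracing is the core of the pumping-lemma construction: with 6 states, pigeonhole forces a repeat within the first 6 steps.)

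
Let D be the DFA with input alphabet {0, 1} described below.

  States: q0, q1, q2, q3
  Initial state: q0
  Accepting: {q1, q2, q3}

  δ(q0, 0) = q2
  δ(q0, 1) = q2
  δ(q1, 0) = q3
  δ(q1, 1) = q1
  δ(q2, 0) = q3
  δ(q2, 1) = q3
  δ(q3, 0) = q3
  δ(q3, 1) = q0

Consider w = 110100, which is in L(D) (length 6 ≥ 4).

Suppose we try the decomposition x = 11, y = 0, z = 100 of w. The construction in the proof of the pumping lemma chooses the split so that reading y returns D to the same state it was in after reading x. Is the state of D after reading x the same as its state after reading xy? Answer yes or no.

Run of D on the first 3 characters of w = 1 1 0:
  step 0: q0  (start)
  step 1: q2  (read 1: q0→q2)
  step 2: q3  (read 1: q2→q3)
  step 3: q3  (read 0: q3→q3)

After x (step 2): q3. After xy (step 3): q3.
They match, so y = 0 drives D around a cycle from q3 back to itself; pumping y any number of times keeps D in q3 before reading z, and xyⁱz ∈ L(D) for every i ≥ 0.

yes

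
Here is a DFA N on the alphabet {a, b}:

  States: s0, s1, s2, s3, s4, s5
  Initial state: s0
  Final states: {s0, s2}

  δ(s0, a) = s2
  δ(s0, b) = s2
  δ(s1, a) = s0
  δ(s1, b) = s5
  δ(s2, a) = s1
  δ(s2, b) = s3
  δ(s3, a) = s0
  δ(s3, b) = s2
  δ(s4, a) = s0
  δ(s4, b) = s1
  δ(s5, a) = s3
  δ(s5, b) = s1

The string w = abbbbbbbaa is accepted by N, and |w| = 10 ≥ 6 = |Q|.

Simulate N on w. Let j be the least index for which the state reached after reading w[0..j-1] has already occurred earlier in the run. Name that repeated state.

Run of N on w = a b b b b b b b a a:
  step 0: s0  (start)
  step 1: s2  (read a: s0→s2)
  step 2: s3  (read b: s2→s3)
  step 3: s2  (read b: s3→s2)   ← first repeat (s2 seen earlier)
  step 4: s3  (read b: s2→s3)
  step 5: s2  (read b: s3→s2)
  step 6: s3  (read b: s2→s3)
  step 7: s2  (read b: s3→s2)
  step 8: s3  (read b: s2→s3)
  step 9: s0  (read a: s3→s0)
  step 10: s2  (read a: s0→s2)

The earliest repeat is at step j = 3: N is in s2, which it already visited at step i = 1.
Since N has 6 states, any run of length ≥ 6 visits 6+1 states, so by pigeonhole some state repeats within the first 6 steps — that repeat gives the pumpable loop.

s2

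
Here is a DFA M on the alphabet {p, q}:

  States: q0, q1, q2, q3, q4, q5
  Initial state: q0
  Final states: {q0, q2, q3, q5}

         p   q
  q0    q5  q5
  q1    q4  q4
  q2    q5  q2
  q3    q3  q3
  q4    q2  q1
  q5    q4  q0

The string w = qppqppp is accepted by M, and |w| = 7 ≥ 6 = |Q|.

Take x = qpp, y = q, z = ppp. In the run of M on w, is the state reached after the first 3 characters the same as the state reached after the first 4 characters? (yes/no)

yes

Run of M on the first 4 characters of w = q p p q:
  step 0: q0  (start)
  step 1: q5  (read q: q0→q5)
  step 2: q4  (read p: q5→q4)
  step 3: q2  (read p: q4→q2)
  step 4: q2  (read q: q2→q2)

After x (step 3): q2. After xy (step 4): q2.
They match, so y = q drives M around a cycle from q2 back to itself; pumping y any number of times keeps M in q2 before reading z, and xyⁱz ∈ L(M) for every i ≥ 0.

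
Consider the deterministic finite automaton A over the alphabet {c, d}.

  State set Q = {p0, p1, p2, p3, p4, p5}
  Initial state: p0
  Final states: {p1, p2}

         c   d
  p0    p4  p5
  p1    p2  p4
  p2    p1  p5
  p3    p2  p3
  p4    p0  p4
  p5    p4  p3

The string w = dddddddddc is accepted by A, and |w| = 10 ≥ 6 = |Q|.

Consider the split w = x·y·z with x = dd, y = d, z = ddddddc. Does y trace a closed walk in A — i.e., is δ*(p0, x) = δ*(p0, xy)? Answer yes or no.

yes

State sequence: p0 -d-> p5 -d-> p3 -d-> p3

After x (step 2): p3. After xy (step 3): p3.
They match, so y = d drives A around a cycle from p3 back to itself; pumping y any number of times keeps A in p3 before reading z, and xyⁱz ∈ L(A) for every i ≥ 0.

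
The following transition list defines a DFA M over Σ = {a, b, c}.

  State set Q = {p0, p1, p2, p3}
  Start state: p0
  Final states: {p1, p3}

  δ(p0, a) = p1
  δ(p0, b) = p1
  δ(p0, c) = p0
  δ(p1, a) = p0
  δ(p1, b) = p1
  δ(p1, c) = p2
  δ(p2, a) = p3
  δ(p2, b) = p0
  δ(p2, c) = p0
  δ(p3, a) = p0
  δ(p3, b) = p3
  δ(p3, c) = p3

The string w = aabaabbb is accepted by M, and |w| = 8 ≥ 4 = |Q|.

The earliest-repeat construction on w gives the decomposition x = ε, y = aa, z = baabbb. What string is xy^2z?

xy^2z = ε·aa·aa·baabbb = aaaabaabbb.
Reading y = aa takes M from p0 back to p0, so after x·y·y the machine is still in p0, and z then leads to the accepting state p1. Hence aaaabaabbb ∈ L(M).

aaaabaabbb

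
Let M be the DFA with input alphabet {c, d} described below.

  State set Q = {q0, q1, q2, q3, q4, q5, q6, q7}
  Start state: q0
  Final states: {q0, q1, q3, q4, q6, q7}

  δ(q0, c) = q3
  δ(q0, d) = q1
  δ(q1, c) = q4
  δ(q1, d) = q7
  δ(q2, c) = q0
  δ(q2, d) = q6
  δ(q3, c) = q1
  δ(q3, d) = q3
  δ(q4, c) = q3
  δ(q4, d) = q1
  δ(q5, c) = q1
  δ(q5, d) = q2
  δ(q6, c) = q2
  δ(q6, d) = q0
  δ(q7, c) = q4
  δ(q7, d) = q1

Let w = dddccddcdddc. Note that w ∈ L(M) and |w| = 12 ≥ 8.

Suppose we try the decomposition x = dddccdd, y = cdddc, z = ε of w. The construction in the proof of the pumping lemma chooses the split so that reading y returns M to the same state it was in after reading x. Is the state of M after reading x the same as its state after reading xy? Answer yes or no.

State sequence: q0 -d-> q1 -d-> q7 -d-> q1 -c-> q4 -c-> q3 -d-> q3 -d-> q3 -c-> q1 -d-> q7 -d-> q1 -d-> q7 -c-> q4

After x (step 7): q3. After xy (step 12): q4.
They differ (q3 ≠ q4), so y is not a cycle from the state after x; this split is not the one the pumping-lemma construction produces, and pumping y need not keep the string in L(M).

no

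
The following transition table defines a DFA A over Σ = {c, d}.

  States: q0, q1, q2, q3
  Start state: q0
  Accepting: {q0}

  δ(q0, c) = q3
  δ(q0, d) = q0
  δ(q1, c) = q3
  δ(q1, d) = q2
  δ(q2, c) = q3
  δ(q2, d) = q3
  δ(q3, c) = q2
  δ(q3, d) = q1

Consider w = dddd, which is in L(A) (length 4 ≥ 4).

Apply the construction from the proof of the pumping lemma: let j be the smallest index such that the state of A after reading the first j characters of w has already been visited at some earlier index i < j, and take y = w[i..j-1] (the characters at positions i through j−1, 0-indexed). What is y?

State sequence: q0 -d-> q0 -d-> q0 -d-> q0 -d-> q0
First repeat at step 1: q0 was already visited.

So i = 0, j = 1, giving x = w[0:0] = ε, y = w[0:1] = d, z = w[1:4] = ddd.
Check: |xy| = 1 ≤ 4 and |y| = 1 ≥ 1. Reading y takes A from q0 back to q0, so every xyⁱz is accepted.
Pumping length from the standard proof: p = 4 (the number of states). The repeated state found above gives |xy| = j ≤ 4 and |y| = j − i ≥ 1.

d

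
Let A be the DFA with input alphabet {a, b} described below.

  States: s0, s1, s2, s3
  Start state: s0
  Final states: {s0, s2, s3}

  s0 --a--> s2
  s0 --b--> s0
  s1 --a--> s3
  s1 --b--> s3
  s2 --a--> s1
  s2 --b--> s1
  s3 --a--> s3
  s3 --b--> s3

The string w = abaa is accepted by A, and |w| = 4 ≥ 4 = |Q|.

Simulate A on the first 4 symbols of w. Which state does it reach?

s3

State sequence: s0 -a-> s2 -b-> s1 -a-> s3 -a-> s3

After reading 4 characters, A is in state s3.
(This kind of state-tracing is the core of the pumping-lemma construction: with 4 states, pigeonhole forces a repeat within the first 4 steps.)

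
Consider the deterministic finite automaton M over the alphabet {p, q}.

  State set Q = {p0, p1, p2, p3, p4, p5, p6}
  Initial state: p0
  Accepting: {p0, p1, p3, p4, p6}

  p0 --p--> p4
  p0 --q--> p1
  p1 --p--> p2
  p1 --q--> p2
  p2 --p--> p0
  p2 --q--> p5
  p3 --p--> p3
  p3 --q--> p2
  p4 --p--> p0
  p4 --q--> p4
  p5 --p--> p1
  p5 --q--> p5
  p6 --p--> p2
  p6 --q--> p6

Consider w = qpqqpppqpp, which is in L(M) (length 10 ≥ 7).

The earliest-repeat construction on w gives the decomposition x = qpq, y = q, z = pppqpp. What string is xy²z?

qpqqqpppqpp

xy^2z = qpq·q·q·pppqpp = qpqqqpppqpp.
Reading y = q takes M from p5 back to p5, so after x·y·y the machine is still in p5, and z then leads to the accepting state p0. Hence qpqqqpppqpp ∈ L(M).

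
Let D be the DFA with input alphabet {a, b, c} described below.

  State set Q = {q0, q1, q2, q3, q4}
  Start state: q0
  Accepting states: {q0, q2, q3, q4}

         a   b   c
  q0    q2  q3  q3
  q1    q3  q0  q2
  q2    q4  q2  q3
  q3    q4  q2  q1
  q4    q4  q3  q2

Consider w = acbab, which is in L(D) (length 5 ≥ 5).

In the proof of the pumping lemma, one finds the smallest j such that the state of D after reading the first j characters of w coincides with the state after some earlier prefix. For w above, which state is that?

q2

Run of D on w = a c b a b:
  step 0: q0  (start)
  step 1: q2  (read a: q0→q2)
  step 2: q3  (read c: q2→q3)
  step 3: q2  (read b: q3→q2)   ← first repeat (q2 seen earlier)
  step 4: q4  (read a: q2→q4)
  step 5: q3  (read b: q4→q3)

The earliest repeat is at step j = 3: D is in q2, which it already visited at step i = 1.
Pumping length from the standard proof: p = 5 (the number of states). The repeated state found above gives |xy| = j ≤ 5 and |y| = j − i ≥ 1.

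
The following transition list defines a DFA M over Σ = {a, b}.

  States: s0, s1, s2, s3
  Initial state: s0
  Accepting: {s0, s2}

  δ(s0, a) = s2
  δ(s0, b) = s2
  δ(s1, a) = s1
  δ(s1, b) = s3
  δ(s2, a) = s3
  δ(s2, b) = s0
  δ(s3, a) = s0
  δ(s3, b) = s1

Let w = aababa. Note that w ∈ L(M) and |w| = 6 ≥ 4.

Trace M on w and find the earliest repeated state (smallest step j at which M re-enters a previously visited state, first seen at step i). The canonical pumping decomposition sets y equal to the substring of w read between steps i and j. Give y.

State sequence: s0 -a-> s2 -a-> s3 -b-> s1 -a-> s1 -b-> s3 -a-> s0
First repeat at step 4: s1 was already visited.

So i = 3, j = 4, giving x = w[0:3] = aab, y = w[3:4] = a, z = w[4:6] = ba.
Check: |xy| = 4 ≤ 4 and |y| = 1 ≥ 1. Reading y takes M from s1 back to s1, so every xyⁱz is accepted.
With |Q| = 4, pigeonhole forces a state repeat no later than step 4; the substring read between the first and second visits to that state can be pumped.

a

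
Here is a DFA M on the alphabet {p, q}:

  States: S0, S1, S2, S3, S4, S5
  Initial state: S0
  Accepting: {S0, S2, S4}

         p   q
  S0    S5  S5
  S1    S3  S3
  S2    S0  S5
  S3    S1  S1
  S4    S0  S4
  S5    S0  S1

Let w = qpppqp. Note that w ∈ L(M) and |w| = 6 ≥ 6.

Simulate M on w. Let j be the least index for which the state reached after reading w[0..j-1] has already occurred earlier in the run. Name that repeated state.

State sequence: S0 -q-> S5 -p-> S0 -p-> S5 -p-> S0 -q-> S5 -p-> S0
First repeat at step 2: S0 was already visited.

The earliest repeat is at step j = 2: M is in S0, which it already visited at step i = 0.

S0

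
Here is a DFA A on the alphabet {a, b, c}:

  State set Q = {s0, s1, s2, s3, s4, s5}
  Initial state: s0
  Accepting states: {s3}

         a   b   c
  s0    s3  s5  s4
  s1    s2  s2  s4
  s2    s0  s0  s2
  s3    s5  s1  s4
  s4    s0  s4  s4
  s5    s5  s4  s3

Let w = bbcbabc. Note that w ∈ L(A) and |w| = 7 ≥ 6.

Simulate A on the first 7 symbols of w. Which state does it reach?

s3

State sequence: s0 -b-> s5 -b-> s4 -c-> s4 -b-> s4 -a-> s0 -b-> s5 -c-> s3

After reading 7 characters, A is in state s3.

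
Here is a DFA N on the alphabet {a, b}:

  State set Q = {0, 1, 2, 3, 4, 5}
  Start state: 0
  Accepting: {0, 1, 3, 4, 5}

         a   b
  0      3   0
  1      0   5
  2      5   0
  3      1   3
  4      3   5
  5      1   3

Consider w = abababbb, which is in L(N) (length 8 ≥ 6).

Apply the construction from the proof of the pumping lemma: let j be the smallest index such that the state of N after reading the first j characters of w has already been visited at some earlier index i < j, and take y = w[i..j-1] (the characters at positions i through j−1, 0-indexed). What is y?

Run of N on w = a b a b a b b b:
  step 0: 0  (start)
  step 1: 3  (read a: 0→3)
  step 2: 3  (read b: 3→3)   ← first repeat (3 seen earlier)
  step 3: 1  (read a: 3→1)
  step 4: 5  (read b: 1→5)
  step 5: 1  (read a: 5→1)
  step 6: 5  (read b: 1→5)
  step 7: 3  (read b: 5→3)
  step 8: 3  (read b: 3→3)

So i = 1, j = 2, giving x = w[0:1] = a, y = w[1:2] = b, z = w[2:8] = ababbb.
Check: |xy| = 2 ≤ 6 and |y| = 1 ≥ 1. Reading y takes N from 3 back to 3, so every xyⁱz is accepted.
Since N has 6 states, any run of length ≥ 6 visits 6+1 states, so by pigeonhole some state repeats within the first 6 steps — that repeat gives the pumpable loop.

b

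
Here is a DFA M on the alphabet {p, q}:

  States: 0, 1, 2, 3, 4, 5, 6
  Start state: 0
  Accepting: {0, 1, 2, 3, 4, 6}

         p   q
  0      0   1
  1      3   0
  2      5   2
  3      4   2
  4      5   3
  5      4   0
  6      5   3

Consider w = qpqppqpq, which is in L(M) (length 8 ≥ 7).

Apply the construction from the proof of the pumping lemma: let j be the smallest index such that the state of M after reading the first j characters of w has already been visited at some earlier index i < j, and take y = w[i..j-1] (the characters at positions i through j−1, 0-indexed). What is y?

qppq

State sequence: 0 -q-> 1 -p-> 3 -q-> 2 -p-> 5 -p-> 4 -q-> 3 -p-> 4 -q-> 3
First repeat at step 6: 3 was already visited.

So i = 2, j = 6, giving x = w[0:2] = qp, y = w[2:6] = qppq, z = w[6:8] = pq.
Check: |xy| = 6 ≤ 7 and |y| = 4 ≥ 1. Reading y takes M from 3 back to 3, so every xyⁱz is accepted.
Since M has 7 states, any run of length ≥ 7 visits 7+1 states, so by pigeonhole some state repeats within the first 7 steps — that repeat gives the pumpable loop.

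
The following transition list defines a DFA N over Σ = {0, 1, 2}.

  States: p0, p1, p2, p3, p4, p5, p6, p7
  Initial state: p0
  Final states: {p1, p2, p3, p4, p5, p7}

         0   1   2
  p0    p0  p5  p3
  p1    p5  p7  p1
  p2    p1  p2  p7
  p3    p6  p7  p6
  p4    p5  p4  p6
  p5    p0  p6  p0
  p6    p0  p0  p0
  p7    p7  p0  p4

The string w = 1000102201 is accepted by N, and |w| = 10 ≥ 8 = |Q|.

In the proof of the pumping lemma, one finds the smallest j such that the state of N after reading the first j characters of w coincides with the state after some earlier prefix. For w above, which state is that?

State sequence: p0 -1-> p5 -0-> p0 -0-> p0 -0-> p0 -1-> p5 -0-> p0 -2-> p3 -2-> p6 -0-> p0 -1-> p5
First repeat at step 2: p0 was already visited.

The earliest repeat is at step j = 2: N is in p0, which it already visited at step i = 0.

p0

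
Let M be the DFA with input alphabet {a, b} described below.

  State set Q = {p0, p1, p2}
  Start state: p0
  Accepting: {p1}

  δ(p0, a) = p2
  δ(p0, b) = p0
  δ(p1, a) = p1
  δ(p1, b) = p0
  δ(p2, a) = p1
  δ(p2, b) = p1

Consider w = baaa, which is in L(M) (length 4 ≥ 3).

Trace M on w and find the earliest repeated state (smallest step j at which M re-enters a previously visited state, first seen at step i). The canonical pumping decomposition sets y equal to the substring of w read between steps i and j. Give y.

b

Run of M on w = b a a a:
  step 0: p0  (start)
  step 1: p0  (read b: p0→p0)   ← first repeat (p0 seen earlier)
  step 2: p2  (read a: p0→p2)
  step 3: p1  (read a: p2→p1)
  step 4: p1  (read a: p1→p1)

So i = 0, j = 1, giving x = w[0:0] = ε, y = w[0:1] = b, z = w[1:4] = aaa.
Check: |xy| = 1 ≤ 3 and |y| = 1 ≥ 1. Reading y takes M from p0 back to p0, so every xyⁱz is accepted.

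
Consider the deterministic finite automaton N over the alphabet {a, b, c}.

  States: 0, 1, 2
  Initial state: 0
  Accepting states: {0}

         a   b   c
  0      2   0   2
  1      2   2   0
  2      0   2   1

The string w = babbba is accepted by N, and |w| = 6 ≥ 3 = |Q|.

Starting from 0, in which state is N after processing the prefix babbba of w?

0

State sequence: 0 -b-> 0 -a-> 2 -b-> 2 -b-> 2 -b-> 2 -a-> 0

After reading 6 characters, N is in state 0.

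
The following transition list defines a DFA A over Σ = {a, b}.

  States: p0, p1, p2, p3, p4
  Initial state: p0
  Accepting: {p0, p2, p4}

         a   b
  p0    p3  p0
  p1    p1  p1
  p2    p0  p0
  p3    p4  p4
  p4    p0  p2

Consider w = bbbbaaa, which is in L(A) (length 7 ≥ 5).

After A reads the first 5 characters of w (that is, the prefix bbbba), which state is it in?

p3

State sequence: p0 -b-> p0 -b-> p0 -b-> p0 -b-> p0 -a-> p3

After reading 5 characters, A is in state p3.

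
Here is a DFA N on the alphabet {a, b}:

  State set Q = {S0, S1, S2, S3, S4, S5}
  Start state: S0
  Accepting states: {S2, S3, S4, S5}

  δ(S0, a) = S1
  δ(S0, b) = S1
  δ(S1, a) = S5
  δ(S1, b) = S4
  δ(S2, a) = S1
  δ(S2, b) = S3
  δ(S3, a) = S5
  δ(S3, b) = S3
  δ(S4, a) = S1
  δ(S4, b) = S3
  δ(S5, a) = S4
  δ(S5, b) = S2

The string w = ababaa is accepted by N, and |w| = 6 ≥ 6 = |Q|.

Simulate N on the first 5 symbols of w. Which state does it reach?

State sequence: S0 -a-> S1 -b-> S4 -a-> S1 -b-> S4 -a-> S1

After reading 5 characters, N is in state S1.
(This kind of state-tracing is the core of the pumping-lemma construction: with 6 states, pigeonhole forces a repeat within the first 6 steps.)

S1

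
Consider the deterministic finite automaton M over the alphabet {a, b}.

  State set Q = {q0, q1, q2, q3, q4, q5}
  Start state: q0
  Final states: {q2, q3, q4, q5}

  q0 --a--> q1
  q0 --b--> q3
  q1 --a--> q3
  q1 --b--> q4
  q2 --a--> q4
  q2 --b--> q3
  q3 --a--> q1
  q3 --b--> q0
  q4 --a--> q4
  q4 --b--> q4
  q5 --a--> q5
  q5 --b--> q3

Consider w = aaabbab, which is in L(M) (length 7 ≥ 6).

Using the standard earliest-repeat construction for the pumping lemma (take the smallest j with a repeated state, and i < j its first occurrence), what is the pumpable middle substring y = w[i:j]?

State sequence: q0 -a-> q1 -a-> q3 -a-> q1 -b-> q4 -b-> q4 -a-> q4 -b-> q4
First repeat at step 3: q1 was already visited.

So i = 1, j = 3, giving x = w[0:1] = a, y = w[1:3] = aa, z = w[3:7] = bbab.
Check: |xy| = 3 ≤ 6 and |y| = 2 ≥ 1. Reading y takes M from q1 back to q1, so every xyⁱz is accepted.
Pumping length from the standard proof: p = 6 (the number of states). The repeated state found above gives |xy| = j ≤ 6 and |y| = j − i ≥ 1.

aa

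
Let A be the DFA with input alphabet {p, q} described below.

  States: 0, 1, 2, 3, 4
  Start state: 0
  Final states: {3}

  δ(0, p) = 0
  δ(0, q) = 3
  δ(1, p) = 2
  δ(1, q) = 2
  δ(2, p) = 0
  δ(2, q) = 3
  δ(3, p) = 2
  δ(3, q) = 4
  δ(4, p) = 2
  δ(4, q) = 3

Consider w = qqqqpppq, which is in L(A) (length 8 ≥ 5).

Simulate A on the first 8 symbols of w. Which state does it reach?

3

State sequence: 0 -q-> 3 -q-> 4 -q-> 3 -q-> 4 -p-> 2 -p-> 0 -p-> 0 -q-> 3

After reading 8 characters, A is in state 3.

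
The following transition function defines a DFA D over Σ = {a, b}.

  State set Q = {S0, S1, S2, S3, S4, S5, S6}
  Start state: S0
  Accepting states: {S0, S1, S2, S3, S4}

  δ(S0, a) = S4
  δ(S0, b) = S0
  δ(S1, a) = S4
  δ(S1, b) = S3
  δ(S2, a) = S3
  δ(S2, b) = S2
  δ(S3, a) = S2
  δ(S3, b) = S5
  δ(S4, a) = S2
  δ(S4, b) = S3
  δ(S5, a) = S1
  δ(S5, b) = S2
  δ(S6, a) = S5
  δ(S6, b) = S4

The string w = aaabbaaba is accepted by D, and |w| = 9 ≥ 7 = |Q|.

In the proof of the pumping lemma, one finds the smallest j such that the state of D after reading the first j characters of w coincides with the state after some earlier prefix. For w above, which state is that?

S2

Run of D on w = a a a b b a a b a:
  step 0: S0  (start)
  step 1: S4  (read a: S0→S4)
  step 2: S2  (read a: S4→S2)
  step 3: S3  (read a: S2→S3)
  step 4: S5  (read b: S3→S5)
  step 5: S2  (read b: S5→S2)   ← first repeat (S2 seen earlier)
  step 6: S3  (read a: S2→S3)
  step 7: S2  (read a: S3→S2)
  step 8: S2  (read b: S2→S2)
  step 9: S3  (read a: S2→S3)

The earliest repeat is at step j = 5: D is in S2, which it already visited at step i = 2.
Pumping length from the standard proof: p = 7 (the number of states). The repeated state found above gives |xy| = j ≤ 7 and |y| = j − i ≥ 1.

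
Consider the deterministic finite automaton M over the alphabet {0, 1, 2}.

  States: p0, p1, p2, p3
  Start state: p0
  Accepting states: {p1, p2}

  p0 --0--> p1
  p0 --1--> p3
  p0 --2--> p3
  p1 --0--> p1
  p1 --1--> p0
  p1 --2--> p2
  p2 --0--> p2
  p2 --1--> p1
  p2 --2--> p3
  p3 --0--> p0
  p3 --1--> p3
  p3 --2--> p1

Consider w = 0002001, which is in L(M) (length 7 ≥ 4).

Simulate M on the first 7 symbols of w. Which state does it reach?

p1

State sequence: p0 -0-> p1 -0-> p1 -0-> p1 -2-> p2 -0-> p2 -0-> p2 -1-> p1

After reading 7 characters, M is in state p1.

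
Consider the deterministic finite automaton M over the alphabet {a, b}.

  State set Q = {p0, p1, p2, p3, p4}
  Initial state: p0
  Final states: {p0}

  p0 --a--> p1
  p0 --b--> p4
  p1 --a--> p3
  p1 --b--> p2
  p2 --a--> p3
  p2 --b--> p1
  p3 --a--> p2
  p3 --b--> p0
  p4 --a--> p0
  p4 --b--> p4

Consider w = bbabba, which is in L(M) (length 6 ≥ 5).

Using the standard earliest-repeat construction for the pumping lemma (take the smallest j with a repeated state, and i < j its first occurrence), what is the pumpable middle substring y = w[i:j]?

b

Run of M on w = b b a b b a:
  step 0: p0  (start)
  step 1: p4  (read b: p0→p4)
  step 2: p4  (read b: p4→p4)   ← first repeat (p4 seen earlier)
  step 3: p0  (read a: p4→p0)
  step 4: p4  (read b: p0→p4)
  step 5: p4  (read b: p4→p4)
  step 6: p0  (read a: p4→p0)

So i = 1, j = 2, giving x = w[0:1] = b, y = w[1:2] = b, z = w[2:6] = abba.
Check: |xy| = 2 ≤ 5 and |y| = 1 ≥ 1. Reading y takes M from p4 back to p4, so every xyⁱz is accepted.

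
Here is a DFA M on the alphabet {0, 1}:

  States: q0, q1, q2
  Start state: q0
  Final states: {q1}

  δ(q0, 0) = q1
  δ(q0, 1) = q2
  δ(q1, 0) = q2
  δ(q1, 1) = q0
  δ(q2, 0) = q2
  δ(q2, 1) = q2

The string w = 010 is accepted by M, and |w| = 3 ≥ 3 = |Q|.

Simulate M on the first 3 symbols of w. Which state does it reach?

q1

Run of M on the first 3 characters of w = 0 1 0:
  step 0: q0  (start)
  step 1: q1  (read 0: q0→q1)
  step 2: q0  (read 1: q1→q0)
  step 3: q1  (read 0: q0→q1)

After reading 3 characters, M is in state q1.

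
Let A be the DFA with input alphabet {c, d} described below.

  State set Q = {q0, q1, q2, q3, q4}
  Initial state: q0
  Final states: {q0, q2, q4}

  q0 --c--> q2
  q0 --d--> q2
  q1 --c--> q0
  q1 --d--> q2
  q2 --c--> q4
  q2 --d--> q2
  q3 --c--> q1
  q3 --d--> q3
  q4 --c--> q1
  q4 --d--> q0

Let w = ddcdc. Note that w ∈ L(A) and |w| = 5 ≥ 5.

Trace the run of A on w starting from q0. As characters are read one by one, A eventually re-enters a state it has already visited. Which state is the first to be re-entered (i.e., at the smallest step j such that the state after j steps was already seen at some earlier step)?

q2

Run of A on w = d d c d c:
  step 0: q0  (start)
  step 1: q2  (read d: q0→q2)
  step 2: q2  (read d: q2→q2)   ← first repeat (q2 seen earlier)
  step 3: q4  (read c: q2→q4)
  step 4: q0  (read d: q4→q0)
  step 5: q2  (read c: q0→q2)

The earliest repeat is at step j = 2: A is in q2, which it already visited at step i = 1.
The DFA has 5 states, so the proof of the pumping lemma guarantees a repeated state among the first 5+1 visited; the segment between the two visits is the pumpable y.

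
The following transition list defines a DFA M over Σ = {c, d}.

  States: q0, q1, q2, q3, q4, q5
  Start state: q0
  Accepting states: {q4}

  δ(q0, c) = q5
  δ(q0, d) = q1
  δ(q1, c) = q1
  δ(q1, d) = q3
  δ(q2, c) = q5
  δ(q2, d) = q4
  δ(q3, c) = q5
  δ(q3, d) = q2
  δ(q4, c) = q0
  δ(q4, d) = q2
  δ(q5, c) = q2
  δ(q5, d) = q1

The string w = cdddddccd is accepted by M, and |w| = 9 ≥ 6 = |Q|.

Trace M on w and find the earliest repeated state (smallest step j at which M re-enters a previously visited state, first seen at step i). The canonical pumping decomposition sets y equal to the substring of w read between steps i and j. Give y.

Run of M on w = c d d d d d c c d:
  step 0: q0  (start)
  step 1: q5  (read c: q0→q5)
  step 2: q1  (read d: q5→q1)
  step 3: q3  (read d: q1→q3)
  step 4: q2  (read d: q3→q2)
  step 5: q4  (read d: q2→q4)
  step 6: q2  (read d: q4→q2)   ← first repeat (q2 seen earlier)
  step 7: q5  (read c: q2→q5)
  step 8: q2  (read c: q5→q2)
  step 9: q4  (read d: q2→q4)

So i = 4, j = 6, giving x = w[0:4] = cddd, y = w[4:6] = dd, z = w[6:9] = ccd.
Check: |xy| = 6 ≤ 6 and |y| = 2 ≥ 1. Reading y takes M from q2 back to q2, so every xyⁱz is accepted.

dd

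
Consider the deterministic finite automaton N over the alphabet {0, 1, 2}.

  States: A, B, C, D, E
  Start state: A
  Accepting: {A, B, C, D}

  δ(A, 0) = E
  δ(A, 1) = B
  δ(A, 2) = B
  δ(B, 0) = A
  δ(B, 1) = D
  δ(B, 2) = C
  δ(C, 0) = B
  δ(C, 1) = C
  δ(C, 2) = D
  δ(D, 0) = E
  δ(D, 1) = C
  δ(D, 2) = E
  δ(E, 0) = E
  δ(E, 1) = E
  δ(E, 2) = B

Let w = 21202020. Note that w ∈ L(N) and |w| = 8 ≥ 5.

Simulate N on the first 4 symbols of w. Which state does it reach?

State sequence: A -2-> B -1-> D -2-> E -0-> E

After reading 4 characters, N is in state E.
(This kind of state-tracing is the core of the pumping-lemma construction: with 5 states, pigeonhole forces a repeat within the first 5 steps.)

E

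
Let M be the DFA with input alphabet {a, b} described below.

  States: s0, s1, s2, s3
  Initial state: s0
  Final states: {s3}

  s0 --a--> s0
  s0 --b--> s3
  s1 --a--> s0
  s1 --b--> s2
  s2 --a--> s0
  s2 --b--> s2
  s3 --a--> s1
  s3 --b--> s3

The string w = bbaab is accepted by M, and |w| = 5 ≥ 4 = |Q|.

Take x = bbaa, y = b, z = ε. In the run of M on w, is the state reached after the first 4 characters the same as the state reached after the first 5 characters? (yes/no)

no

State sequence: s0 -b-> s3 -b-> s3 -a-> s1 -a-> s0 -b-> s3

After x (step 4): s0. After xy (step 5): s3.
They differ (s0 ≠ s3), so y is not a cycle from the state after x; this split is not the one the pumping-lemma construction produces, and pumping y need not keep the string in L(M).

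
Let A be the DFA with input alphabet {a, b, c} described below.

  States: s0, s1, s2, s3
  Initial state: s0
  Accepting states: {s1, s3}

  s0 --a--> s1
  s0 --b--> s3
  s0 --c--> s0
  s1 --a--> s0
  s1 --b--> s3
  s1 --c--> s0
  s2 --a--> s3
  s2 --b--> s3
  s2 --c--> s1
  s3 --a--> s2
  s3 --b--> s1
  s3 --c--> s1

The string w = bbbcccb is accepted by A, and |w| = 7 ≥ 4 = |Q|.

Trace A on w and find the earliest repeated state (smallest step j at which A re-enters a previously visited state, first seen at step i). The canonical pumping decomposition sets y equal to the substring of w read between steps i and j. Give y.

Run of A on w = b b b c c c b:
  step 0: s0  (start)
  step 1: s3  (read b: s0→s3)
  step 2: s1  (read b: s3→s1)
  step 3: s3  (read b: s1→s3)   ← first repeat (s3 seen earlier)
  step 4: s1  (read c: s3→s1)
  step 5: s0  (read c: s1→s0)
  step 6: s0  (read c: s0→s0)
  step 7: s3  (read b: s0→s3)

So i = 1, j = 3, giving x = w[0:1] = b, y = w[1:3] = bb, z = w[3:7] = cccb.
Check: |xy| = 3 ≤ 4 and |y| = 2 ≥ 1. Reading y takes A from s3 back to s3, so every xyⁱz is accepted.
Pumping length from the standard proof: p = 4 (the number of states). The repeated state found above gives |xy| = j ≤ 4 and |y| = j − i ≥ 1.

bb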